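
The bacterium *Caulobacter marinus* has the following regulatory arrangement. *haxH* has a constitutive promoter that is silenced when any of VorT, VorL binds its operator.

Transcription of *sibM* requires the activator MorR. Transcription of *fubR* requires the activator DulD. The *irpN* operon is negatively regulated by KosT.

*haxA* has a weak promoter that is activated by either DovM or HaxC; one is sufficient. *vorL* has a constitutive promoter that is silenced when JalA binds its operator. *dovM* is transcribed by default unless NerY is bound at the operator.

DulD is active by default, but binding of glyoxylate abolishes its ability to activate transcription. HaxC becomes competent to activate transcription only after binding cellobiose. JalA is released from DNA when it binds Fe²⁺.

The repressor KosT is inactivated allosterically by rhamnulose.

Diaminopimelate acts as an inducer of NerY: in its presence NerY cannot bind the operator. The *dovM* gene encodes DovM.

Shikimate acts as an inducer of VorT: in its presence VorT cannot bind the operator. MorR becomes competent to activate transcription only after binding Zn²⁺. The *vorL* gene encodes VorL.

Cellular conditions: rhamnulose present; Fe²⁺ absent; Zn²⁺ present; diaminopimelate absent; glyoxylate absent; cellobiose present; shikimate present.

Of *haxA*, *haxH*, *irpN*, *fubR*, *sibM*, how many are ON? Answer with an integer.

5

Diaminopimelate is absent, so NerY is active.
With repressor NerY bound, *dovM* is not transcribed.
So DovM is not produced.
Cellobiose is present, so HaxC is active.
Activator HaxC is present, so *haxA* is transcribed.
→ *haxA* is ON.
Shikimate is present, so VorT is inactive.
Fe²⁺ is absent, so JalA is active.
With repressor JalA bound, *vorL* is not transcribed.
So VorL is not produced.
With no repressor bound, *haxH* is transcribed.
→ *haxH* is ON.
Rhamnulose is present, so KosT is inactive.
With no repressor bound, *irpN* is transcribed.
→ *irpN* is ON.
Glyoxylate is absent, so DulD is active.
No repressor is bound and DulD is active, so *fubR* is transcribed.
→ *fubR* is ON.
Zn²⁺ is present, so MorR is active.
No repressor is bound and MorR is active, so *sibM* is transcribed.
→ *sibM* is ON.
5 of the 5 genes are transcribed.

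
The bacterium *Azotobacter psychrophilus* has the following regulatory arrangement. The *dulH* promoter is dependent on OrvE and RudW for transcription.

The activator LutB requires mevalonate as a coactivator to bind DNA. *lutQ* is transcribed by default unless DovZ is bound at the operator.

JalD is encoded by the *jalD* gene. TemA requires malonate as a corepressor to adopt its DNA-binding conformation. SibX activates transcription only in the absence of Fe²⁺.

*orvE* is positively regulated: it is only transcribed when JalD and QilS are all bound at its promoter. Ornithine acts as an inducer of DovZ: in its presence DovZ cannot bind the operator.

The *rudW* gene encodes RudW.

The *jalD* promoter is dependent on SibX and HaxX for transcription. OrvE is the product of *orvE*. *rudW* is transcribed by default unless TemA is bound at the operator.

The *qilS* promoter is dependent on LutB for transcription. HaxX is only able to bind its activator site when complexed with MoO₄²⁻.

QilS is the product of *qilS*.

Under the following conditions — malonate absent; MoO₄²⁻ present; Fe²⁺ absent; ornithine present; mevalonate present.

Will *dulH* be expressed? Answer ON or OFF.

ON

Fe²⁺ is absent, so SibX is active.
MoO₄²⁻ is present, so HaxX is active.
No repressor is bound and SibX and HaxX are active, so *jalD* is transcribed.
So JalD is produced and active.
Mevalonate is present, so LutB is active.
No repressor is bound and LutB is active, so *qilS* is transcribed.
So QilS is produced and active.
No repressor is bound and JalD and QilS are active, so *orvE* is transcribed.
So OrvE is produced and active.
Malonate is absent, so TemA is inactive.
With no repressor bound, *rudW* is transcribed.
So RudW is produced and active.
No repressor is bound and OrvE and RudW are active, so *dulH* is transcribed.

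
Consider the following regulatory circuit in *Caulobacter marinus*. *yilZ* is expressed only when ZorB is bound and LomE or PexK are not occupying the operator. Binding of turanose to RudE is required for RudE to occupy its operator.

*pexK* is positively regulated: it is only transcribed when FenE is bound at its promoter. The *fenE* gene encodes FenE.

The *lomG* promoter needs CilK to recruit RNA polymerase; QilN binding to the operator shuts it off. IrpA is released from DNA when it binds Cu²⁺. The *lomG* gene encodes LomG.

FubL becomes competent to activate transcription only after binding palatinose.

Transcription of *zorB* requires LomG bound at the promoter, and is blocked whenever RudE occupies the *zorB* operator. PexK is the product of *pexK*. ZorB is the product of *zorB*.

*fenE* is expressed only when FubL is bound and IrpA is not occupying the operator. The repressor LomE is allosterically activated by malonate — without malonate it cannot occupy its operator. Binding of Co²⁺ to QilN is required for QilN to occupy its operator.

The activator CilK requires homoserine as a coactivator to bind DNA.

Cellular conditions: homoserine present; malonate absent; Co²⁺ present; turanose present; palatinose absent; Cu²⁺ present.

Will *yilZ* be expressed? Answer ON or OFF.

Malonate is absent, so LomE is inactive.
Co²⁺ is present, so QilN is active.
Homoserine is present, so CilK is active.
With repressor QilN bound, *lomG* is not transcribed.
So LomG is not produced.
Turanose is present, so RudE is active.
With repressor RudE bound, *zorB* is not transcribed.
So ZorB is not produced.
Palatinose is absent, so FubL is inactive.
Cu²⁺ is present, so IrpA is inactive.
Required activator FubL is absent, so *fenE* is not transcribed.
So FenE is not produced.
Required activator FenE is absent, so *pexK* is not transcribed.
So PexK is not produced.
Required activator ZorB is absent, so *yilZ* is not transcribed.

OFF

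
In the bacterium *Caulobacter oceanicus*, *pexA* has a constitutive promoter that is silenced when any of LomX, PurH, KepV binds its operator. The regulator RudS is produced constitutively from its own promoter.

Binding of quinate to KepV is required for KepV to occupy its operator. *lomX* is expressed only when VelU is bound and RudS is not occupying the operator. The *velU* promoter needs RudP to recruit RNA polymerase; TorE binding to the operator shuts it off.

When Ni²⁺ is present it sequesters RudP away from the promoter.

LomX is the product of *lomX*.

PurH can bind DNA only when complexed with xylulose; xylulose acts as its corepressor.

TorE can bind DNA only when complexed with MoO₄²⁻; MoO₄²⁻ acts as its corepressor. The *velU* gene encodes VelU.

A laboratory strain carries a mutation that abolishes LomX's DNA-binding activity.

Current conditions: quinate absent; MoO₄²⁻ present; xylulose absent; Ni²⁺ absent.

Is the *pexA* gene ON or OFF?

ON

LomX is non-functional in this strain, so it has no effect.
Xylulose is absent, so PurH is inactive.
Quinate is absent, so KepV is inactive.
With no repressor bound, *pexA* is transcribed.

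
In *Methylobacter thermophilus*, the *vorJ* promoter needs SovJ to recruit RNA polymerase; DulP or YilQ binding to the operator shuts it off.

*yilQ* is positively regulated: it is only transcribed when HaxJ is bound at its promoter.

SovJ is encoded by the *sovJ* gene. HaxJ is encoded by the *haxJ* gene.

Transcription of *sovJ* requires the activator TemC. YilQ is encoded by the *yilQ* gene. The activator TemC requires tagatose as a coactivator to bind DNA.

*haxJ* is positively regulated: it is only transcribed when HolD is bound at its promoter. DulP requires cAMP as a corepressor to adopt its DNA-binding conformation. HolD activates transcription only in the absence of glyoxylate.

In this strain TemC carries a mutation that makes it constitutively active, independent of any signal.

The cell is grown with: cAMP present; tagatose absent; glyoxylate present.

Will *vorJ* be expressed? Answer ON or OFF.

OFF

cAMP is present, so DulP is active.
Glyoxylate is present, so HolD is inactive.
Required activator HolD is absent, so *haxJ* is not transcribed.
So HaxJ is not produced.
Required activator HaxJ is absent, so *yilQ* is not transcribed.
So YilQ is not produced.
TemC is constitutively active in this strain.
No repressor is bound and TemC is active, so *sovJ* is transcribed.
So SovJ is produced and active.
With repressor DulP bound, *vorJ* is not transcribed.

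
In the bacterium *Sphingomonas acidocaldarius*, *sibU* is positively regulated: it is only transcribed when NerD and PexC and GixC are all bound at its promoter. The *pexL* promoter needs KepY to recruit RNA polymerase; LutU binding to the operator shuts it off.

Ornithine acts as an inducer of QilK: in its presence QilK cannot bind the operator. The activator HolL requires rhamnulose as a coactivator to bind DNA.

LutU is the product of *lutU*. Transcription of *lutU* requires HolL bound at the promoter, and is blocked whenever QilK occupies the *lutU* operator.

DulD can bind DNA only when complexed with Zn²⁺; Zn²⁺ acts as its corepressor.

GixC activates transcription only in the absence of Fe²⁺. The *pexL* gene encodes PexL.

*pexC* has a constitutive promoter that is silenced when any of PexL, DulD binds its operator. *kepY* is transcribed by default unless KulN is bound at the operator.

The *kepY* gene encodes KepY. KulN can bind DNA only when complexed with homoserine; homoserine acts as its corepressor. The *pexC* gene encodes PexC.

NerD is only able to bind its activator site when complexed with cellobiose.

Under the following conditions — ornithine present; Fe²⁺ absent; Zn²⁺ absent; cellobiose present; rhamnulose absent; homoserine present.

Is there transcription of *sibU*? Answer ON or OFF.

ON

Cellobiose is present, so NerD is active.
Homoserine is present, so KulN is active.
With repressor KulN bound, *kepY* is not transcribed.
So KepY is not produced.
Rhamnulose is absent, so HolL is inactive.
Ornithine is present, so QilK is inactive.
Required activator HolL is absent, so *lutU* is not transcribed.
So LutU is not produced.
Required activator KepY is absent, so *pexL* is not transcribed.
So PexL is not produced.
Zn²⁺ is absent, so DulD is inactive.
With no repressor bound, *pexC* is transcribed.
So PexC is produced and active.
Fe²⁺ is absent, so GixC is active.
No repressor is bound and NerD and PexC and GixC are active, so *sibU* is transcribed.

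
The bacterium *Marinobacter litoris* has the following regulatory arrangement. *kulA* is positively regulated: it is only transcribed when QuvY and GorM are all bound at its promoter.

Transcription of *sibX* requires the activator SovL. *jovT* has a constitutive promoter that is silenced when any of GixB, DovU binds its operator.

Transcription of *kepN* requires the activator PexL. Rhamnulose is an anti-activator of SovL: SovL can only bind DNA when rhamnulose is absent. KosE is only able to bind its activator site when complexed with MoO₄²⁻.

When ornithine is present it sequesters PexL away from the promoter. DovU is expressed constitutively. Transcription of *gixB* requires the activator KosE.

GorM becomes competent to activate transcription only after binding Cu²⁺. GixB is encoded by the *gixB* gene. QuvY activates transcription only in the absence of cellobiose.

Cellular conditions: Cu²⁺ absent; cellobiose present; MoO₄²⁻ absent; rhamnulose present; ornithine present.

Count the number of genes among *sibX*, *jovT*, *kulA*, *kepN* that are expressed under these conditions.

0

Rhamnulose is present, so SovL is inactive.
Required activator SovL is absent, so *sibX* is not transcribed.
→ *sibX* is OFF.
MoO₄²⁻ is absent, so KosE is inactive.
Required activator KosE is absent, so *gixB* is not transcribed.
So GixB is not produced.
DovU is produced constitutively and is active.
With repressor DovU bound, *jovT* is not transcribed.
→ *jovT* is OFF.
Cellobiose is present, so QuvY is inactive.
Cu²⁺ is absent, so GorM is inactive.
Required activator QuvY is absent, so *kulA* is not transcribed.
→ *kulA* is OFF.
Ornithine is present, so PexL is inactive.
Required activator PexL is absent, so *kepN* is not transcribed.
→ *kepN* is OFF.
0 of the 4 genes are transcribed.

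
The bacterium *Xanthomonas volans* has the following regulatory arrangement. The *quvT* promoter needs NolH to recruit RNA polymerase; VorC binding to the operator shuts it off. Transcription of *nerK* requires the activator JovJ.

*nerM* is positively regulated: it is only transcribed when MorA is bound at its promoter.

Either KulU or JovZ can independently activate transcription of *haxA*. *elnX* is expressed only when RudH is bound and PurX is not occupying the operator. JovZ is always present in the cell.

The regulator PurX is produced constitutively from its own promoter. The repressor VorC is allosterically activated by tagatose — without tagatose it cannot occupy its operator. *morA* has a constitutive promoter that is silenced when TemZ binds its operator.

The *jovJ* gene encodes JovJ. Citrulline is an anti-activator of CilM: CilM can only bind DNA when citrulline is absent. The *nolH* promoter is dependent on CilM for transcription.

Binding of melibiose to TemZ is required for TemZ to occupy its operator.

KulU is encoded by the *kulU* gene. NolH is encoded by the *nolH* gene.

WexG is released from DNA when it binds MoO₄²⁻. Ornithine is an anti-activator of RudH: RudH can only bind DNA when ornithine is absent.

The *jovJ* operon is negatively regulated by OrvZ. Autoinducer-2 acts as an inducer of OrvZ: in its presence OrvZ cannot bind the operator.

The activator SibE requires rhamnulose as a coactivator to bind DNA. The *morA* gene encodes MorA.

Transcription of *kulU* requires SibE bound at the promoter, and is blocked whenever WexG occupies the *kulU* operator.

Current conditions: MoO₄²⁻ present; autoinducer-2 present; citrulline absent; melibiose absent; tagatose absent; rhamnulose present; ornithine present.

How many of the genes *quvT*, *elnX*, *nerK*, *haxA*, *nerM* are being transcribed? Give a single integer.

Tagatose is absent, so VorC is inactive.
Citrulline is absent, so CilM is active.
No repressor is bound and CilM is active, so *nolH* is transcribed.
So NolH is produced and active.
No repressor is bound and NolH is active, so *quvT* is transcribed.
→ *quvT* is ON.
Ornithine is present, so RudH is inactive.
PurX is produced constitutively and is active.
With repressor PurX bound, *elnX* is not transcribed.
→ *elnX* is OFF.
Autoinducer-2 is present, so OrvZ is inactive.
With no repressor bound, *jovJ* is transcribed.
So JovJ is produced and active.
No repressor is bound and JovJ is active, so *nerK* is transcribed.
→ *nerK* is ON.
MoO₄²⁻ is present, so WexG is inactive.
Rhamnulose is present, so SibE is active.
No repressor is bound and SibE is active, so *kulU* is transcribed.
So KulU is produced and active.
JovZ is produced constitutively and is active.
Activator KulU is present, so *haxA* is transcribed.
→ *haxA* is ON.
Melibiose is absent, so TemZ is inactive.
With no repressor bound, *morA* is transcribed.
So MorA is produced and active.
No repressor is bound and MorA is active, so *nerM* is transcribed.
→ *nerM* is ON.
4 of the 5 genes are transcribed.

4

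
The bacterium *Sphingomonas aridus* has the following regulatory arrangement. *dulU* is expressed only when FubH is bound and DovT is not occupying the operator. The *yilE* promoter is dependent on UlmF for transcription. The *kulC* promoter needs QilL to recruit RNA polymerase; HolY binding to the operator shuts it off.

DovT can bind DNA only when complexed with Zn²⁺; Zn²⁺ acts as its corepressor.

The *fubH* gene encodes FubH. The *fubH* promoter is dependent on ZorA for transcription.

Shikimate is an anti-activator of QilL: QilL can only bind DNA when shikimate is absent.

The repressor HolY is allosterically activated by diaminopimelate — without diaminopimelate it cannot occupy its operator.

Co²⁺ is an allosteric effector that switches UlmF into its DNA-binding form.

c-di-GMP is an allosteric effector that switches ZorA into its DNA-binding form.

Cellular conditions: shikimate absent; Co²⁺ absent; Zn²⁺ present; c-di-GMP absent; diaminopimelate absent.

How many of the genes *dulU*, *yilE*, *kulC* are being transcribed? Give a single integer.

Zn²⁺ is present, so DovT is active.
c-di-GMP is absent, so ZorA is inactive.
Required activator ZorA is absent, so *fubH* is not transcribed.
So FubH is not produced.
With repressor DovT bound, *dulU* is not transcribed.
→ *dulU* is OFF.
Co²⁺ is absent, so UlmF is inactive.
Required activator UlmF is absent, so *yilE* is not transcribed.
→ *yilE* is OFF.
Diaminopimelate is absent, so HolY is inactive.
Shikimate is absent, so QilL is active.
No repressor is bound and QilL is active, so *kulC* is transcribed.
→ *kulC* is ON.
1 of the 3 genes is transcribed.

1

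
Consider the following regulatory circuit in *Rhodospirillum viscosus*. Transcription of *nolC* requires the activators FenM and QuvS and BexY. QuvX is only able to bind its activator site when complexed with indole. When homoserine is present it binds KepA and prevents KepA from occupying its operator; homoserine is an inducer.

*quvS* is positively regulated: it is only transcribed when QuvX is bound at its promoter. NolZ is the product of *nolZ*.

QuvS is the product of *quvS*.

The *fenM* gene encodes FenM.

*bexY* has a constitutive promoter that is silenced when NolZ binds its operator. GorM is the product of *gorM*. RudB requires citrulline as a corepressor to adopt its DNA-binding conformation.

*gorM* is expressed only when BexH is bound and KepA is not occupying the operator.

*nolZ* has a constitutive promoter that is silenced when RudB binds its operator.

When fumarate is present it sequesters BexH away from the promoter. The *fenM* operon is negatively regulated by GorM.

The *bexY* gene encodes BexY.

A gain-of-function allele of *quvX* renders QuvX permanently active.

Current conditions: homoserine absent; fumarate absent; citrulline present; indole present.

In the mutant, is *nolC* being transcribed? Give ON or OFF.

Homoserine is absent, so KepA is active.
Fumarate is absent, so BexH is active.
With repressor KepA bound, *gorM* is not transcribed.
So GorM is not produced.
With no repressor bound, *fenM* is transcribed.
So FenM is produced and active.
QuvX is constitutively active in this strain.
No repressor is bound and QuvX is active, so *quvS* is transcribed.
So QuvS is produced and active.
Citrulline is present, so RudB is active.
With repressor RudB bound, *nolZ* is not transcribed.
So NolZ is not produced.
With no repressor bound, *bexY* is transcribed.
So BexY is produced and active.
No repressor is bound and FenM and QuvS and BexY are active, so *nolC* is transcribed.

ON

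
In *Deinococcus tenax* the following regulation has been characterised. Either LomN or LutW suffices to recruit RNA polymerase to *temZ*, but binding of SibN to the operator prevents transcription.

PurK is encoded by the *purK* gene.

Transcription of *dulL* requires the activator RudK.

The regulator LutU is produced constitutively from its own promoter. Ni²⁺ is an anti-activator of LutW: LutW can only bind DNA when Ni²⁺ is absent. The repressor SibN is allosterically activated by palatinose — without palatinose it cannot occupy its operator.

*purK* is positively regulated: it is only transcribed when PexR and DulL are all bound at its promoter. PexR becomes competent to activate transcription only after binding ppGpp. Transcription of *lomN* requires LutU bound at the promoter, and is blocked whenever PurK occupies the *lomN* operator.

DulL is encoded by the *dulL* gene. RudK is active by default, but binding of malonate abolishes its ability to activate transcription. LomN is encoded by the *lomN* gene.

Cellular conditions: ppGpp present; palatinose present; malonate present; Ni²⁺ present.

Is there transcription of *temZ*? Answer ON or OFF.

Palatinose is present, so SibN is active.
LutU is produced constitutively and is active.
ppGpp is present, so PexR is active.
Malonate is present, so RudK is inactive.
Required activator RudK is absent, so *dulL* is not transcribed.
So DulL is not produced.
Required activator DulL is absent, so *purK* is not transcribed.
So PurK is not produced.
No repressor is bound and LutU is active, so *lomN* is transcribed.
So LomN is produced and active.
Ni²⁺ is present, so LutW is inactive.
With repressor SibN bound, *temZ* is not transcribed.

OFF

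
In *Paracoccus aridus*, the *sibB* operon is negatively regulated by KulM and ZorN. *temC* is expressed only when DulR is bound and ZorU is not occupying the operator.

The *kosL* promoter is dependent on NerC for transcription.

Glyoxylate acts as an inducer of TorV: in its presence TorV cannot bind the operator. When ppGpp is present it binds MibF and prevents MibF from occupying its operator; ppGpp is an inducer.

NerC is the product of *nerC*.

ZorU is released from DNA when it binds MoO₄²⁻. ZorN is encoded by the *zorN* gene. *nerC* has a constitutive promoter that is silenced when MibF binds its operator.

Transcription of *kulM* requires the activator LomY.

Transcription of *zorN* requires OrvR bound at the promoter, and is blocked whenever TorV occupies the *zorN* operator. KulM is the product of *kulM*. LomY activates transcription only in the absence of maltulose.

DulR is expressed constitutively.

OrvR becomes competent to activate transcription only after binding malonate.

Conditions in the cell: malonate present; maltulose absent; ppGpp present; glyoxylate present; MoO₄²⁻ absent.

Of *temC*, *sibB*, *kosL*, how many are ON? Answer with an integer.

MoO₄²⁻ is absent, so ZorU is active.
DulR is produced constitutively and is active.
With repressor ZorU bound, *temC* is not transcribed.
→ *temC* is OFF.
Maltulose is absent, so LomY is active.
No repressor is bound and LomY is active, so *kulM* is transcribed.
So KulM is produced and active.
Glyoxylate is present, so TorV is inactive.
Malonate is present, so OrvR is active.
No repressor is bound and OrvR is active, so *zorN* is transcribed.
So ZorN is produced and active.
With repressor KulM bound, *sibB* is not transcribed.
→ *sibB* is OFF.
ppGpp is present, so MibF is inactive.
With no repressor bound, *nerC* is transcribed.
So NerC is produced and active.
No repressor is bound and NerC is active, so *kosL* is transcribed.
→ *kosL* is ON.
1 of the 3 genes is transcribed.

1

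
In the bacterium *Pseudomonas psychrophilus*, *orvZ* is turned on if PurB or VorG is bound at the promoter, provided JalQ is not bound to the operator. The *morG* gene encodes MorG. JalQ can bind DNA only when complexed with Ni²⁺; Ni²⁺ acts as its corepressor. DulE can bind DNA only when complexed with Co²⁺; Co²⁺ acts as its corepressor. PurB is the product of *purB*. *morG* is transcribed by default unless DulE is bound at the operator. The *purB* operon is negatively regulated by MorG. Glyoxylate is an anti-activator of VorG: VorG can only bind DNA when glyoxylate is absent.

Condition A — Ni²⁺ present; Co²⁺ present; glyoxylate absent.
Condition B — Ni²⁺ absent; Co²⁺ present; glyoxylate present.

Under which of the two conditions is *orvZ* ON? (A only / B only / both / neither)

Condition A:
Ni²⁺ is present, so JalQ is active.
Co²⁺ is present, so DulE is active.
With repressor DulE bound, *morG* is not transcribed.
So MorG is not produced.
With no repressor bound, *purB* is transcribed.
So PurB is produced and active.
Glyoxylate is absent, so VorG is active.
With repressor JalQ bound, *orvZ* is not transcribed.
→ *orvZ* is OFF in A.
Condition B:
Ni²⁺ is absent, so JalQ is inactive.
Co²⁺ is present, so DulE is active.
With repressor DulE bound, *morG* is not transcribed.
So MorG is not produced.
With no repressor bound, *purB* is transcribed.
So PurB is produced and active.
Glyoxylate is present, so VorG is inactive.
Activator PurB is present, so *orvZ* is transcribed.
→ *orvZ* is ON in B.

B only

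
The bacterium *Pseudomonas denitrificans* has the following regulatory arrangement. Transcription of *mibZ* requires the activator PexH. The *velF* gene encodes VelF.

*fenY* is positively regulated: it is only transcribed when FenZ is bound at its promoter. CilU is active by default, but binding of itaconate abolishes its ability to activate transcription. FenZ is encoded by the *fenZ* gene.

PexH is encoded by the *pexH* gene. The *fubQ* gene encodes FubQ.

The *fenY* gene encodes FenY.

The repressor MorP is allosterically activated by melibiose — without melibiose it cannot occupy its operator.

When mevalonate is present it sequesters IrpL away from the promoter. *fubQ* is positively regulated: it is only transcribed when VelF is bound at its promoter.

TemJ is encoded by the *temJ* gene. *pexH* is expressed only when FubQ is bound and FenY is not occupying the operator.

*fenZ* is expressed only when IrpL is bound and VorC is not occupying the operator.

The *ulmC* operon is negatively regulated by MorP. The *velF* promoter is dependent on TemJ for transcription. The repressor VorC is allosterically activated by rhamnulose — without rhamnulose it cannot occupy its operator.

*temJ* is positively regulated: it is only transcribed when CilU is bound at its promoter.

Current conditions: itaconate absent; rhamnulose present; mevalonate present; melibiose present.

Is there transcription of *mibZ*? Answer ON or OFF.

ON

Itaconate is absent, so CilU is active.
No repressor is bound and CilU is active, so *temJ* is transcribed.
So TemJ is produced and active.
No repressor is bound and TemJ is active, so *velF* is transcribed.
So VelF is produced and active.
No repressor is bound and VelF is active, so *fubQ* is transcribed.
So FubQ is produced and active.
Rhamnulose is present, so VorC is active.
Mevalonate is present, so IrpL is inactive.
With repressor VorC bound, *fenZ* is not transcribed.
So FenZ is not produced.
Required activator FenZ is absent, so *fenY* is not transcribed.
So FenY is not produced.
No repressor is bound and FubQ is active, so *pexH* is transcribed.
So PexH is produced and active.
No repressor is bound and PexH is active, so *mibZ* is transcribed.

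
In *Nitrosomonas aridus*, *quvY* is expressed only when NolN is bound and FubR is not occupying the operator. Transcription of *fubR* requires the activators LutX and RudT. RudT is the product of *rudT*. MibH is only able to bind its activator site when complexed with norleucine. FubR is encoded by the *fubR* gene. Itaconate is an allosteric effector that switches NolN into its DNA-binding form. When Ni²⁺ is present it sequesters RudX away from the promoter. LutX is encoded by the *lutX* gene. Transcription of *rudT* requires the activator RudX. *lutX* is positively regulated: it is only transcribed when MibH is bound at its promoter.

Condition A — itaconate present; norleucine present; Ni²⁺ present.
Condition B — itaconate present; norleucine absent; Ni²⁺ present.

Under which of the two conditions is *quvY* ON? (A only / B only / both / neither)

both

Condition A:
Itaconate is present, so NolN is active.
Norleucine is present, so MibH is active.
No repressor is bound and MibH is active, so *lutX* is transcribed.
So LutX is produced and active.
Ni²⁺ is present, so RudX is inactive.
Required activator RudX is absent, so *rudT* is not transcribed.
So RudT is not produced.
Required activator RudT is absent, so *fubR* is not transcribed.
So FubR is not produced.
No repressor is bound and NolN is active, so *quvY* is transcribed.
→ *quvY* is ON in A.
Condition B:
Itaconate is present, so NolN is active.
Norleucine is absent, so MibH is inactive.
Required activator MibH is absent, so *lutX* is not transcribed.
So LutX is not produced.
Ni²⁺ is present, so RudX is inactive.
Required activator RudX is absent, so *rudT* is not transcribed.
So RudT is not produced.
Required activator LutX is absent, so *fubR* is not transcribed.
So FubR is not produced.
No repressor is bound and NolN is active, so *quvY* is transcribed.
→ *quvY* is ON in B.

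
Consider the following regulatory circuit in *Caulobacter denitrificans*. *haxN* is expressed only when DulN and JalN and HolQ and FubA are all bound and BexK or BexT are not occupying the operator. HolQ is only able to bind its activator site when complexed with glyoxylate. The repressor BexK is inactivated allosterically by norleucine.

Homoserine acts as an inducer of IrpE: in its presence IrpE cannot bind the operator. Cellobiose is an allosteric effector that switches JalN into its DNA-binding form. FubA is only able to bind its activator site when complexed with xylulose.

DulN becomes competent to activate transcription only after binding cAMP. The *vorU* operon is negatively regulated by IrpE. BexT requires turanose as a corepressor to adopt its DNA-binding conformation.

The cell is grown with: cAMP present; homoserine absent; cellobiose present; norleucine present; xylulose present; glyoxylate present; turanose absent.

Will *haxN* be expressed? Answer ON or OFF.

Norleucine is present, so BexK is inactive.
cAMP is present, so DulN is active.
Cellobiose is present, so JalN is active.
Glyoxylate is present, so HolQ is active.
Turanose is absent, so BexT is inactive.
Xylulose is present, so FubA is active.
No repressor is bound and DulN and JalN and HolQ and FubA are active, so *haxN* is transcribed.

ON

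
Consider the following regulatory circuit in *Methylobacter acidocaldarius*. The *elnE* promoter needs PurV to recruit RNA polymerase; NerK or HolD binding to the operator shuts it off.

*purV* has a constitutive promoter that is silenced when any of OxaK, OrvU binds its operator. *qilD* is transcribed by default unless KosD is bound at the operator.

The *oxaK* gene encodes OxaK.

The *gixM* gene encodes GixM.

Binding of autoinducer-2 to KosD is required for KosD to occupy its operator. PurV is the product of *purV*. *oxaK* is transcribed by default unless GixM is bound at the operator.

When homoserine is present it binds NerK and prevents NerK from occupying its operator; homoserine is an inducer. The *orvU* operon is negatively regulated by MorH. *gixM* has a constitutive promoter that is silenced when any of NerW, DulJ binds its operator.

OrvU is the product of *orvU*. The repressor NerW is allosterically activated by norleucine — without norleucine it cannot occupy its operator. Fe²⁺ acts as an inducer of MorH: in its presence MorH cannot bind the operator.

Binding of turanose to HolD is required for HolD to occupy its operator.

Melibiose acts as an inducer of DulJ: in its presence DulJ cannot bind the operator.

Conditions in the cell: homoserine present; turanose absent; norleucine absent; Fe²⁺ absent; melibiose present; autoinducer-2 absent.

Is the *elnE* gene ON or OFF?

ON

Homoserine is present, so NerK is inactive.
Norleucine is absent, so NerW is inactive.
Melibiose is present, so DulJ is inactive.
With no repressor bound, *gixM* is transcribed.
So GixM is produced and active.
With repressor GixM bound, *oxaK* is not transcribed.
So OxaK is not produced.
Fe²⁺ is absent, so MorH is active.
With repressor MorH bound, *orvU* is not transcribed.
So OrvU is not produced.
With no repressor bound, *purV* is transcribed.
So PurV is produced and active.
Turanose is absent, so HolD is inactive.
No repressor is bound and PurV is active, so *elnE* is transcribed.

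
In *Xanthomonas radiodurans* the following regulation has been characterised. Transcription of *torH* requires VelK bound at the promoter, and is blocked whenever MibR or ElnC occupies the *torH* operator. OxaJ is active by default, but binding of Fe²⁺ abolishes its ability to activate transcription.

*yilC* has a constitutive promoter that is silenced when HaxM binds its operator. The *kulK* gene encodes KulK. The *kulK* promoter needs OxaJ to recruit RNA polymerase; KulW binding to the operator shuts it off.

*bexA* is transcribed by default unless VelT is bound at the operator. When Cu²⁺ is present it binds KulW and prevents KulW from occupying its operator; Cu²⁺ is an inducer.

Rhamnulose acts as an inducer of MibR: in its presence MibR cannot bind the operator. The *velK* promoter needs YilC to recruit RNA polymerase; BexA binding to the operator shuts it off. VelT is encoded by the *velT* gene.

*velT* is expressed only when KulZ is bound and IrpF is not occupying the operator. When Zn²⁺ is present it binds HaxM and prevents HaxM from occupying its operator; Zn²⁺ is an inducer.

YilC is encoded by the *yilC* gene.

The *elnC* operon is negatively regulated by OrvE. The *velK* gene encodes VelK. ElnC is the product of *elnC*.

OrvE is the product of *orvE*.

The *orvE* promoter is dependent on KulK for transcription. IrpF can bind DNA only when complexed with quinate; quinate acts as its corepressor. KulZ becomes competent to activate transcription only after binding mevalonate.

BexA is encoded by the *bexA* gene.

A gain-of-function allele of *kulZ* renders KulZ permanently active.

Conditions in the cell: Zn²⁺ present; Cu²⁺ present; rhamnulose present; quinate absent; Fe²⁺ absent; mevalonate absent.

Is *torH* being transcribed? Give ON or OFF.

Rhamnulose is present, so MibR is inactive.
Zn²⁺ is present, so HaxM is inactive.
With no repressor bound, *yilC* is transcribed.
So YilC is produced and active.
Quinate is absent, so IrpF is inactive.
KulZ is constitutively active in this strain.
No repressor is bound and KulZ is active, so *velT* is transcribed.
So VelT is produced and active.
With repressor VelT bound, *bexA* is not transcribed.
So BexA is not produced.
No repressor is bound and YilC is active, so *velK* is transcribed.
So VelK is produced and active.
Cu²⁺ is present, so KulW is inactive.
Fe²⁺ is absent, so OxaJ is active.
No repressor is bound and OxaJ is active, so *kulK* is transcribed.
So KulK is produced and active.
No repressor is bound and KulK is active, so *orvE* is transcribed.
So OrvE is produced and active.
With repressor OrvE bound, *elnC* is not transcribed.
So ElnC is not produced.
No repressor is bound and VelK is active, so *torH* is transcribed.

ON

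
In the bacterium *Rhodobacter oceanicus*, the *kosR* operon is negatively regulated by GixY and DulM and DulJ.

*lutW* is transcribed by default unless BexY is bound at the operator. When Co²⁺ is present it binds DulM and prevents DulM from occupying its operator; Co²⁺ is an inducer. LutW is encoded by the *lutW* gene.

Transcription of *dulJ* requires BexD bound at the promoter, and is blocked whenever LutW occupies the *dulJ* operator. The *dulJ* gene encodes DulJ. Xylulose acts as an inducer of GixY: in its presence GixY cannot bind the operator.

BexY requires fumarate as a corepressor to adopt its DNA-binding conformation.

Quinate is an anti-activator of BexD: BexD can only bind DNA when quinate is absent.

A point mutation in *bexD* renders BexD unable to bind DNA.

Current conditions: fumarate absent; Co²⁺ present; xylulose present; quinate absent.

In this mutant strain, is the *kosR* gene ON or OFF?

Xylulose is present, so GixY is inactive.
Co²⁺ is present, so DulM is inactive.
Fumarate is absent, so BexY is inactive.
With no repressor bound, *lutW* is transcribed.
So LutW is produced and active.
BexD is non-functional in this strain, so it has no effect.
With repressor LutW bound, *dulJ* is not transcribed.
So DulJ is not produced.
With no repressor bound, *kosR* is transcribed.

ON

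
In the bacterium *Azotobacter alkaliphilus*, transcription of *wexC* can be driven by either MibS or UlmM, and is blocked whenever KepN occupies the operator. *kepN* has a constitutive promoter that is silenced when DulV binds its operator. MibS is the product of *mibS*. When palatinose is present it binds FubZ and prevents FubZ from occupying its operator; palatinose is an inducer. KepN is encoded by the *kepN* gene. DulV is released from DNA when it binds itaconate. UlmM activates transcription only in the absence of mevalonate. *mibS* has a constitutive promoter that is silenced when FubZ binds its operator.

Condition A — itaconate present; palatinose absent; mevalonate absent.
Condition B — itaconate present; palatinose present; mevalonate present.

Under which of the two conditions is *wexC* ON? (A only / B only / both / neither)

Condition A:
Itaconate is present, so DulV is inactive.
With no repressor bound, *kepN* is transcribed.
So KepN is produced and active.
Palatinose is absent, so FubZ is active.
With repressor FubZ bound, *mibS* is not transcribed.
So MibS is not produced.
Mevalonate is absent, so UlmM is active.
With repressor KepN bound, *wexC* is not transcribed.
→ *wexC* is OFF in A.
Condition B:
Itaconate is present, so DulV is inactive.
With no repressor bound, *kepN* is transcribed.
So KepN is produced and active.
Palatinose is present, so FubZ is inactive.
With no repressor bound, *mibS* is transcribed.
So MibS is produced and active.
Mevalonate is present, so UlmM is inactive.
With repressor KepN bound, *wexC* is not transcribed.
→ *wexC* is OFF in B.

neither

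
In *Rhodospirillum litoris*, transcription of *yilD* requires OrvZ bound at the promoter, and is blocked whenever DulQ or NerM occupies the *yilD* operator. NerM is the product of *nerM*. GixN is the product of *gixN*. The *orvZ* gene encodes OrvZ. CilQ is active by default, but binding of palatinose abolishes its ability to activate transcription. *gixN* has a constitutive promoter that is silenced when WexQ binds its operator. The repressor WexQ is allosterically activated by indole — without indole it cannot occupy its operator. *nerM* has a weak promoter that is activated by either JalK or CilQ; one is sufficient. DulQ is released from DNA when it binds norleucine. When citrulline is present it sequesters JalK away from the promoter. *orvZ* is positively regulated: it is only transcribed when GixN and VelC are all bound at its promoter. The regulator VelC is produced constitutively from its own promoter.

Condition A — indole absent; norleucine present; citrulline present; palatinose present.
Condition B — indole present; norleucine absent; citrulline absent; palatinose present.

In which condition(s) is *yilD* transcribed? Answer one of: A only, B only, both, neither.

A only

Condition A:
Indole is absent, so WexQ is inactive.
With no repressor bound, *gixN* is transcribed.
So GixN is produced and active.
VelC is produced constitutively and is active.
No repressor is bound and GixN and VelC are active, so *orvZ* is transcribed.
So OrvZ is produced and active.
Norleucine is present, so DulQ is inactive.
Citrulline is present, so JalK is inactive.
Palatinose is present, so CilQ is inactive.
No activator is available at the *nerM* promoter, so *nerM* is not transcribed.
So NerM is not produced.
No repressor is bound and OrvZ is active, so *yilD* is transcribed.
→ *yilD* is ON in A.
Condition B:
Indole is present, so WexQ is active.
With repressor WexQ bound, *gixN* is not transcribed.
So GixN is not produced.
VelC is produced constitutively and is active.
Required activator GixN is absent, so *orvZ* is not transcribed.
So OrvZ is not produced.
Norleucine is absent, so DulQ is active.
Citrulline is absent, so JalK is active.
Palatinose is present, so CilQ is inactive.
Activator JalK is present, so *nerM* is transcribed.
So NerM is produced and active.
With repressor DulQ bound, *yilD* is not transcribed.
→ *yilD* is OFF in B.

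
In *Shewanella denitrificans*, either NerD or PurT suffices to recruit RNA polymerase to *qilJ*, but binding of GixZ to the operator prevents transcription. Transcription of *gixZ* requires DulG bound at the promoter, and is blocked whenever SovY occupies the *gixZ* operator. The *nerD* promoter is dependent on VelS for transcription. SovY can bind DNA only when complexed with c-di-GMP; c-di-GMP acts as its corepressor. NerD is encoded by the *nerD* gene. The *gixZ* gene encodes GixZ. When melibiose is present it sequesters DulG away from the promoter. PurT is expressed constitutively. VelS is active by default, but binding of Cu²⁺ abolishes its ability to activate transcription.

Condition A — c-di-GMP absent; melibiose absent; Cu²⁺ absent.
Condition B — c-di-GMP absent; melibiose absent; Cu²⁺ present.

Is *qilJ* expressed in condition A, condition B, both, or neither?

Condition A:
c-di-GMP is absent, so SovY is inactive.
Melibiose is absent, so DulG is active.
No repressor is bound and DulG is active, so *gixZ* is transcribed.
So GixZ is produced and active.
Cu²⁺ is absent, so VelS is active.
No repressor is bound and VelS is active, so *nerD* is transcribed.
So NerD is produced and active.
PurT is produced constitutively and is active.
With repressor GixZ bound, *qilJ* is not transcribed.
→ *qilJ* is OFF in A.
Condition B:
c-di-GMP is absent, so SovY is inactive.
Melibiose is absent, so DulG is active.
No repressor is bound and DulG is active, so *gixZ* is transcribed.
So GixZ is produced and active.
Cu²⁺ is present, so VelS is inactive.
Required activator VelS is absent, so *nerD* is not transcribed.
So NerD is not produced.
PurT is produced constitutively and is active.
With repressor GixZ bound, *qilJ* is not transcribed.
→ *qilJ* is OFF in B.

neither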